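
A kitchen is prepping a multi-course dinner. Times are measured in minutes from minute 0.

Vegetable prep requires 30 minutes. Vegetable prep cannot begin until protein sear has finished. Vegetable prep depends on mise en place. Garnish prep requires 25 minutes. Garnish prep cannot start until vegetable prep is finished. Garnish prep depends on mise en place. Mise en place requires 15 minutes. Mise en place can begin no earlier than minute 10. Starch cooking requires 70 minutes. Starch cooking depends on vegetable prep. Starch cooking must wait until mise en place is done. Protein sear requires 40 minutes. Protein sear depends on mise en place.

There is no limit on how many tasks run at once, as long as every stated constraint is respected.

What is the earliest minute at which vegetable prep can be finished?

Mise en place waits on its own release at minute 10, so it starts at minute 10 and finishes at 10 + 15 = minute 25.
Protein sear cannot begin until mise en place (finishes minute 25). It runs from minute 25 to 25 + 40 = minute 65.
For vegetable prep: protein sear (finishes minute 65); mise en place (finishes minute 25). Taking the maximum gives a start of minute 65, and it finishes at 65 + 30 = minute 95.

95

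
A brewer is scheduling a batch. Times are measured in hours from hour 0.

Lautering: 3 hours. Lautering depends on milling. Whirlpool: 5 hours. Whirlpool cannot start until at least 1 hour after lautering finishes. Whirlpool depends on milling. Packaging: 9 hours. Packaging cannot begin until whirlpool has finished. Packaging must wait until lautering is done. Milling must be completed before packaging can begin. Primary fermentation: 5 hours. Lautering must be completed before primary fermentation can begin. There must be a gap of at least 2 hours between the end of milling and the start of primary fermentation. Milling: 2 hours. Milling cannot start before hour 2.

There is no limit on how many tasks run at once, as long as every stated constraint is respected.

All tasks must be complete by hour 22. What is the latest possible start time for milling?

2

Packaging has no dependents, so it just needs to finish by hour 22. Starting by 22 − 9 = hour 13 achieves that.
Whirlpool has to be done before packaging (must start by hour 13). That means finishing by hour 13, i.e. starting by 13 − 5 = hour 8.
Primary fermentation must finish by hour 22; it takes 5 hours, so it must start by 22 − 5 = hour 17.
Lautering feeds whirlpool (must start by hour 8, minus 1-hour gap → hour 7); primary fermentation (must start by hour 17); packaging (must start by hour 13). Taking the minimum, lautering must finish by hour 7 and start by 7 − 3 = hour 4.
For milling: lautering (must start by hour 4); whirlpool (must start by hour 8); primary fermentation (must start by hour 17, minus 2-hour gap → hour 15); packaging (must start by hour 13). The most restrictive is hour 4; with a 2-hour duration, milling must start by hour 2.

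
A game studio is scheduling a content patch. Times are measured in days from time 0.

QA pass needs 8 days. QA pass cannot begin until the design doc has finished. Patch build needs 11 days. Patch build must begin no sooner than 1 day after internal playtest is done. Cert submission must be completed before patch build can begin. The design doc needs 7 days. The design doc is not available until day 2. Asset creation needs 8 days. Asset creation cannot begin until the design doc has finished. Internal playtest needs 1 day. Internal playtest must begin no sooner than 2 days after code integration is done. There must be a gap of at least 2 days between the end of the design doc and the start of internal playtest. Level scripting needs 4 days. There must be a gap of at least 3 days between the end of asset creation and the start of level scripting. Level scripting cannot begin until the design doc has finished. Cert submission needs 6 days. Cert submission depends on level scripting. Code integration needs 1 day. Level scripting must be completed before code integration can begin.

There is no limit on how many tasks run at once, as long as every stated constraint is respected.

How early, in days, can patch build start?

30

The design doc cannot begin until its own release at day 2. It runs from day 2 to 2 + 7 = day 9.
After the design doc (finishes day 9), asset creation can start at day 9 and finishes at day 17.
Level scripting needs all of asset creation (finishes day 17, plus 3-day gap → day 20); the design doc (finishes day 9). That puts its earliest start at day 20; it finishes at 20 + 4 = day 24.
After level scripting (finishes day 24), cert submission can start at day 24 and finishes at day 30.
After level scripting (finishes day 24), code integration can start at day 24 and finishes at day 25.
Internal playtest needs all of code integration (finishes day 25, plus 2-day gap → day 27); the design doc (finishes day 9, plus 2-day gap → day 11). That puts its earliest start at day 27; it finishes at 27 + 1 = day 28.
Patch build waits on internal playtest (finishes day 28, plus 1-day gap → day 29); cert submission (finishes day 30). The latest of these is day 30, which is the earliest patch build can start.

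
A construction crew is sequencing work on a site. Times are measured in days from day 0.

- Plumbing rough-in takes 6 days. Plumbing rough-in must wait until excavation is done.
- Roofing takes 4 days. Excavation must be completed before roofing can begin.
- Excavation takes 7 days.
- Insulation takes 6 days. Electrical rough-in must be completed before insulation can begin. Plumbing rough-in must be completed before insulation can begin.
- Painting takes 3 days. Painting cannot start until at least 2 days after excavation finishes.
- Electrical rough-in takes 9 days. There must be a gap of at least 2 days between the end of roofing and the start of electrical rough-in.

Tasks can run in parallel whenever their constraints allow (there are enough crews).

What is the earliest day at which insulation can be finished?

Excavation has no prerequisites, so it starts at day 0 and finishes at day 7.
Plumbing rough-in cannot begin until excavation (finishes day 7). It runs from day 7 to 7 + 6 = day 13.
After excavation (finishes day 7), roofing can start at day 7 and finishes at day 11.
Electrical rough-in waits on roofing (finishes day 11, plus 2-day gap → day 13), so it starts at day 13 and finishes at 13 + 9 = day 22.
Insulation needs all of electrical rough-in (finishes day 22); plumbing rough-in (finishes day 13). That puts its earliest start at day 22; it finishes at 22 + 6 = day 28.

28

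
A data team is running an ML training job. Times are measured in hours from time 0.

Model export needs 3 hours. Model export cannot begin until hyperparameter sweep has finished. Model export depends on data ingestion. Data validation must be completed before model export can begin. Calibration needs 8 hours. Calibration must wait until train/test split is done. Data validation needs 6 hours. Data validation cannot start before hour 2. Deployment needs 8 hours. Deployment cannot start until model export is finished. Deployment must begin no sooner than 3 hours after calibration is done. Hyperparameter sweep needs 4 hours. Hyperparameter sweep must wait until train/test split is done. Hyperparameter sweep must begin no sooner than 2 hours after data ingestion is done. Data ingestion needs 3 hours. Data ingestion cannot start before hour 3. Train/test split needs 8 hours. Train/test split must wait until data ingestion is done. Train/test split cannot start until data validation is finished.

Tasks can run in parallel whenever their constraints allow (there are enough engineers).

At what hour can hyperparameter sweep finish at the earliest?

20

Data validation cannot begin until its own release at hour 2. It runs from hour 2 to 2 + 6 = hour 8.
Data ingestion cannot begin until its own release at hour 3. It runs from hour 3 to 3 + 3 = hour 6.
For train/test split: data ingestion (finishes hour 6); data validation (finishes hour 8). Taking the maximum gives a start of hour 8, and it finishes at 8 + 8 = hour 16.
Hyperparameter sweep cannot start until train/test split (finishes hour 16); data ingestion (finishes hour 6, plus 2-hour gap → hour 8). The controlling bound is hour 16, so hyperparameter sweep finishes at 16 + 4 = hour 20.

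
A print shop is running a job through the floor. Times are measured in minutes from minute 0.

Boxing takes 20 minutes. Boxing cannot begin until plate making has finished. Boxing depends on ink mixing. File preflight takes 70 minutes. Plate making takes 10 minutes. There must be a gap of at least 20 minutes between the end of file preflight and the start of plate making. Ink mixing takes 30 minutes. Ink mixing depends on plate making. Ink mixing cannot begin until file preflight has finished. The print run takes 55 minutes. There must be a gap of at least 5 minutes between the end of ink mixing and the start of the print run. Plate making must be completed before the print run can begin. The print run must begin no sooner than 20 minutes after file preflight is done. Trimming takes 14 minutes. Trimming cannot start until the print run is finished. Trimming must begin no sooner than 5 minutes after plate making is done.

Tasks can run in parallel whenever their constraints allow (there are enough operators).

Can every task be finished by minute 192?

File preflight has no prerequisites, so it starts at minute 0 and finishes at minute 70.
Plate making cannot begin until file preflight (finishes minute 70, plus 20-minute gap → minute 90). It runs from minute 90 to 90 + 10 = minute 100.
Ink mixing has to wait for plate making (finishes minute 100); file preflight (finishes minute 70). The latest of these is minute 100, so ink mixing runs minute 100 to 100 + 30 = minute 130.
Boxing cannot start until plate making (finishes minute 100); ink mixing (finishes minute 130). The controlling bound is minute 130, so boxing finishes at 130 + 20 = minute 150.
For the print run: ink mixing (finishes minute 130, plus 5-minute gap → minute 135); plate making (finishes minute 100); file preflight (finishes minute 70, plus 20-minute gap → minute 90). Taking the maximum gives a start of minute 135, and it finishes at 135 + 55 = minute 190.
Trimming needs all of the print run (finishes minute 190); plate making (finishes minute 100, plus 5-minute gap → minute 105). That puts its earliest start at minute 190; it finishes at 190 + 14 = minute 204.
The earliest everything can be done is minute 204, which is after the deadline of 192, so it is not possible.

No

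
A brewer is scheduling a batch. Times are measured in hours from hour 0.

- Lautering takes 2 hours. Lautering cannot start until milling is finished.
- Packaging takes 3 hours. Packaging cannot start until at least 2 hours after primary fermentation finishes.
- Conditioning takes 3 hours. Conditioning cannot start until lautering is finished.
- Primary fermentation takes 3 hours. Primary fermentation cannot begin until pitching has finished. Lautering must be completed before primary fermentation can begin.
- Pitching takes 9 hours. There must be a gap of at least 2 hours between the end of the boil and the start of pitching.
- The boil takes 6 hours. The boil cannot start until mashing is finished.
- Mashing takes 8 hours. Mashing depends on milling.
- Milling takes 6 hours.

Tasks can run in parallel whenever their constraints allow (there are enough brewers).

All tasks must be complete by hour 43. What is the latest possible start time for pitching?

To finish by hour 43, packaging (duration 3) must start no later than hour 40.
Primary fermentation feeds into packaging (must start by hour 40, minus 2-hour gap → hour 38); so primary fermentation must finish by hour 38 and therefore start by hour 35.
Pitching feeds into primary fermentation (must start by hour 35); so pitching must finish by hour 35 and therefore start by hour 26.

26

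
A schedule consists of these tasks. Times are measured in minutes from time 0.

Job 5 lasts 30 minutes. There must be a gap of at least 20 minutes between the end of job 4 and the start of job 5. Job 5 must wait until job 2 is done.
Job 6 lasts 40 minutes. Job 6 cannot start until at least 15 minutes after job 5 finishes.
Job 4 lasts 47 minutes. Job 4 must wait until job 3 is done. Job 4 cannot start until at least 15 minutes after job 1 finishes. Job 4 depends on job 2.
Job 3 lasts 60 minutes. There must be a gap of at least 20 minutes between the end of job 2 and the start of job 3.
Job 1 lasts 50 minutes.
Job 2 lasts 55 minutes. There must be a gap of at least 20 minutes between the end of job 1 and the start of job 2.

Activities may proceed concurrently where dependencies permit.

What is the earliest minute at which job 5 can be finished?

Job 1 can start immediately at minute 0; it finishes at minute 50.
Job 2 waits on job 1 (finishes minute 50, plus 20-minute gap → minute 70), so it starts at minute 70 and finishes at 70 + 55 = minute 125.
Job 3 waits on job 2 (finishes minute 125, plus 20-minute gap → minute 145), so it starts at minute 145 and finishes at 145 + 60 = minute 205.
Job 4 has to wait for job 3 (finishes minute 205); job 1 (finishes minute 50, plus 15-minute gap → minute 65); job 2 (finishes minute 125). The latest of these is minute 205, so job 4 runs minute 205 to 205 + 47 = minute 252.
Job 5 needs all of job 4 (finishes minute 252, plus 20-minute gap → minute 272); job 2 (finishes minute 125). That puts its earliest start at minute 272; it finishes at 272 + 30 = minute 302.

302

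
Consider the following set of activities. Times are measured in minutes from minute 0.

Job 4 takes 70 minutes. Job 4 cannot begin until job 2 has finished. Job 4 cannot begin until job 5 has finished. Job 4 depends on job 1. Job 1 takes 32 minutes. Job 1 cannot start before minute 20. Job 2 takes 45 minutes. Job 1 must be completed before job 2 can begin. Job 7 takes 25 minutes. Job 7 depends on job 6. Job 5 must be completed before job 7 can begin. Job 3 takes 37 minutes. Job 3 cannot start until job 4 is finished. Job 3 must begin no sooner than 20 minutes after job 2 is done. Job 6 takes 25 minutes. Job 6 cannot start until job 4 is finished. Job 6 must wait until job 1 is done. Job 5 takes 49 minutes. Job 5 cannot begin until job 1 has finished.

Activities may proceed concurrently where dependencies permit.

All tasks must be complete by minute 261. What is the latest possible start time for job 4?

141

To finish by minute 261, job 3 (duration 37) must start no later than minute 224.
Nothing follows job 7; the deadline of minute 261 is its only limit. It must start by 261 − 25 = minute 236.
Since job 7 (must start by minute 236) depends on it, job 6 must finish by minute 236. Backing off its 25-minute duration gives a latest start of minute 211.
For job 4: job 3 (must start by minute 224); job 6 (must start by minute 211). The most restrictive is minute 211; with a 70-minute duration, job 4 must start by minute 141.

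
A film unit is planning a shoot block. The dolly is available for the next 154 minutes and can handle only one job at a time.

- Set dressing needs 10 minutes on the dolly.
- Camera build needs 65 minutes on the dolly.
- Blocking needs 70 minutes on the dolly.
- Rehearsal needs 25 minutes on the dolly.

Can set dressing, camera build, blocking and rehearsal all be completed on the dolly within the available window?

Running back to back, the jobs need 10 + 65 + 70 + 25 = 170 minutes on the dolly.
Since 170 > 154, they cannot all fit.

No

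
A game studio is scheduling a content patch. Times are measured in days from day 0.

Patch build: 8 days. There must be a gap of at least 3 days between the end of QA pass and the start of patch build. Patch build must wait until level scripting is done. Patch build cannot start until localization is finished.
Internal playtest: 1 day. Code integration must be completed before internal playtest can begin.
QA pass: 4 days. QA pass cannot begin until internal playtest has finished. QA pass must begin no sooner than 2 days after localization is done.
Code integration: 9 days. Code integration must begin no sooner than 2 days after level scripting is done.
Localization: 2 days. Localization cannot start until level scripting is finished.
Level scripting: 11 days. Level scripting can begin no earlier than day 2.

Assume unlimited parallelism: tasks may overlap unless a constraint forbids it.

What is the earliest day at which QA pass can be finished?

After its own release at day 2, level scripting can start at day 2 and finishes at day 13.
Localization waits on level scripting (finishes day 13), so it starts at day 13 and finishes at 13 + 2 = day 15.
Code integration waits on level scripting (finishes day 13, plus 2-day gap → day 15), so it starts at day 15 and finishes at 15 + 9 = day 24.
Internal playtest cannot begin until code integration (finishes day 24). It runs from day 24 to 24 + 1 = day 25.
QA pass cannot start until internal playtest (finishes day 25); localization (finishes day 15, plus 2-day gap → day 17). The controlling bound is day 25, so QA pass finishes at 25 + 4 = day 29.

29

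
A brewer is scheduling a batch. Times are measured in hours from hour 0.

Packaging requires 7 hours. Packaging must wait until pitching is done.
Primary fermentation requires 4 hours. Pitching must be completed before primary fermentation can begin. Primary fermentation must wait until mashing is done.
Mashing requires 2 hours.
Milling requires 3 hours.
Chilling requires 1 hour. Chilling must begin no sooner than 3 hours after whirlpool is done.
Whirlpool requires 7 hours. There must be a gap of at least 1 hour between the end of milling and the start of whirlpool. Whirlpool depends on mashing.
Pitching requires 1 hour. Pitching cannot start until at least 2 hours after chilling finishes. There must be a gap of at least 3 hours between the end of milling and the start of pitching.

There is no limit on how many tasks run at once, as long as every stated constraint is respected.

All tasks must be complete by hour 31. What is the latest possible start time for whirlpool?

Nothing follows primary fermentation; the deadline of hour 31 is its only limit. It must start by 31 − 4 = hour 27.
Nothing follows packaging; the deadline of hour 31 is its only limit. It must start by 31 − 7 = hour 24.
Pitching feeds primary fermentation (must start by hour 27); packaging (must start by hour 24). Taking the minimum, pitching must finish by hour 24 and start by 24 − 1 = hour 23.
Chilling must finish before pitching (must start by hour 23, minus 2-hour gap → hour 21). With a 1-hour duration, chilling must start by 21 − 1 = hour 20.
Since chilling (must start by hour 20, minus 3-hour gap → hour 17) depends on it, whirlpool must finish by hour 17. Backing off its 7-hour duration gives a latest start of hour 10.

10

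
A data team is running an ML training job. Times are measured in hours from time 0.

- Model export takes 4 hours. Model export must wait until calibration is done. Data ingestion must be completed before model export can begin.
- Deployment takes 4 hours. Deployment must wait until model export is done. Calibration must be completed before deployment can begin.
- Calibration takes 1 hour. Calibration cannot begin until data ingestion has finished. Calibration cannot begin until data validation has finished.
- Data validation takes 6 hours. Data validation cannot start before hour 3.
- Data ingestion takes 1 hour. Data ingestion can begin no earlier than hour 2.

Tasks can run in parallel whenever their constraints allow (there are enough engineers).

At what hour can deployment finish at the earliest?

18

Data validation cannot begin until its own release at hour 3. It runs from hour 3 to 3 + 6 = hour 9.
Data ingestion waits on its own release at hour 2, so it starts at hour 2 and finishes at 2 + 1 = hour 3.
Calibration cannot start until data ingestion (finishes hour 3); data validation (finishes hour 9). The controlling bound is hour 9, so calibration finishes at 9 + 1 = hour 10.
Model export needs all of calibration (finishes hour 10); data ingestion (finishes hour 3). That puts its earliest start at hour 10; it finishes at 10 + 4 = hour 14.
Deployment cannot start until model export (finishes hour 14); calibration (finishes hour 10). The controlling bound is hour 14, so deployment finishes at 14 + 4 = hour 18.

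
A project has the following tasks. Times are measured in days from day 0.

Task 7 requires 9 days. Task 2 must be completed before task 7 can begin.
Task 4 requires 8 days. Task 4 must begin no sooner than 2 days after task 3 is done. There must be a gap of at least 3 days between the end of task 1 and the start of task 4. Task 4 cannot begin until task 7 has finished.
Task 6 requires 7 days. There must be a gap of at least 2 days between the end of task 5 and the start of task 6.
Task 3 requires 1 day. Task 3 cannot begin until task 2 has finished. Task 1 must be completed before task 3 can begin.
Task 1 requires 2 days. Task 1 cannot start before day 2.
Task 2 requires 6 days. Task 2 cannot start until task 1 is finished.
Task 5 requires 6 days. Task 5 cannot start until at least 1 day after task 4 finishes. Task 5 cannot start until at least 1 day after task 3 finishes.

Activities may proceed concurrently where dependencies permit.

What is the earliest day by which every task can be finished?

43

Task 1 cannot begin until its own release at day 2. It runs from day 2 to 2 + 2 = day 4.
Task 2 waits on task 1 (finishes day 4), so it starts at day 4 and finishes at 4 + 6 = day 10.
After task 2 (finishes day 10), task 7 can start at day 10 and finishes at day 19.
For task 3: task 2 (finishes day 10); task 1 (finishes day 4). Taking the maximum gives a start of day 10, and it finishes at 10 + 1 = day 11.
Task 4 needs all of task 3 (finishes day 11, plus 2-day gap → day 13); task 1 (finishes day 4, plus 3-day gap → day 7); task 7 (finishes day 19). That puts its earliest start at day 19; it finishes at 19 + 8 = day 27.
For task 5: task 4 (finishes day 27, plus 1-day gap → day 28); task 3 (finishes day 11, plus 1-day gap → day 12). Taking the maximum gives a start of day 28, and it finishes at 28 + 6 = day 34.
Task 6 waits on task 5 (finishes day 34, plus 2-day gap → day 36), so it starts at day 36 and finishes at 36 + 7 = day 43.
All tasks are finished once the last one completes. Finish times: Task 1 at 4, Task 2 at 10, Task 3 at 11, Task 4 at 27, Task 5 at 34, Task 6 at 43, Task 7 at 19. The latest is day 43.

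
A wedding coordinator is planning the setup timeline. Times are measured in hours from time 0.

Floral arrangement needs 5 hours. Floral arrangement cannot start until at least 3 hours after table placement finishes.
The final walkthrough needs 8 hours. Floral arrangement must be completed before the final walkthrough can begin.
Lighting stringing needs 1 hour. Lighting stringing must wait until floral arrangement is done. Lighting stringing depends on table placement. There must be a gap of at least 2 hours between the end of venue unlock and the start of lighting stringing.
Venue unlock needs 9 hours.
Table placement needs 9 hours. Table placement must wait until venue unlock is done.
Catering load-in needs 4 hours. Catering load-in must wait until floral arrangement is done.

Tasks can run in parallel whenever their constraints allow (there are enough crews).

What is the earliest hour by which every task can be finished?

34

Venue unlock has no prerequisites, so it starts at hour 0 and finishes at hour 9.
Table placement cannot begin until venue unlock (finishes hour 9). It runs from hour 9 to 9 + 9 = hour 18.
After table placement (finishes hour 18, plus 3-hour gap → hour 21), floral arrangement can start at hour 21 and finishes at hour 26.
The final walkthrough cannot begin until floral arrangement (finishes hour 26). It runs from hour 26 to 26 + 8 = hour 34.
Catering load-in waits on floral arrangement (finishes hour 26), so it starts at hour 26 and finishes at 26 + 4 = hour 30.
For lighting stringing: floral arrangement (finishes hour 26); table placement (finishes hour 18); venue unlock (finishes hour 9, plus 2-hour gap → hour 11). Taking the maximum gives a start of hour 26, and it finishes at 26 + 1 = hour 27.
All tasks are finished once the last one completes. Finish times: Venue unlock at 9, Table placement at 18, Floral arrangement at 26, Lighting stringing at 27, Catering load-in at 30, The final walkthrough at 34. The latest is hour 34.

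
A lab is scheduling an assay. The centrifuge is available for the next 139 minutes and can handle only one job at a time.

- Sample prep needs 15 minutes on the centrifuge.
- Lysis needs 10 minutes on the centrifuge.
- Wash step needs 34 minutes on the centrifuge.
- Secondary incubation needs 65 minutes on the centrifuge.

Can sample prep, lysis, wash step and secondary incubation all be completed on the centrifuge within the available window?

Yes

Running back to back, the jobs need 15 + 10 + 34 + 65 = 124 minutes on the centrifuge.
Since 124 ≤ 139, they fit within the window.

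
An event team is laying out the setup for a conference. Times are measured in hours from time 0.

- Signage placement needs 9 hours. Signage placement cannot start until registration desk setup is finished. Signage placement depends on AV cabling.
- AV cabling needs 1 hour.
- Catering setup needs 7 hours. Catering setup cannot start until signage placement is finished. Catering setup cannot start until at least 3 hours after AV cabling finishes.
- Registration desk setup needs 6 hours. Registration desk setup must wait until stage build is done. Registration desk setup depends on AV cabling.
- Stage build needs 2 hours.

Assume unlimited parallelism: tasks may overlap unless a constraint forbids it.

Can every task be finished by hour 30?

AV cabling can start immediately at hour 0; it finishes at hour 1.
Nothing blocks stage build, so it runs from hour 0 to hour 2.
For registration desk setup: stage build (finishes hour 2); AV cabling (finishes hour 1). Taking the maximum gives a start of hour 2, and it finishes at 2 + 6 = hour 8.
For signage placement: registration desk setup (finishes hour 8); AV cabling (finishes hour 1). Taking the maximum gives a start of hour 8, and it finishes at 8 + 9 = hour 17.
Catering setup needs all of signage placement (finishes hour 17); AV cabling (finishes hour 1, plus 3-hour gap → hour 4). That puts its earliest start at hour 17; it finishes at 17 + 7 = hour 24.
Every task is finished by hour 24, which is no later than the deadline of 30, so the schedule is feasible.

Yes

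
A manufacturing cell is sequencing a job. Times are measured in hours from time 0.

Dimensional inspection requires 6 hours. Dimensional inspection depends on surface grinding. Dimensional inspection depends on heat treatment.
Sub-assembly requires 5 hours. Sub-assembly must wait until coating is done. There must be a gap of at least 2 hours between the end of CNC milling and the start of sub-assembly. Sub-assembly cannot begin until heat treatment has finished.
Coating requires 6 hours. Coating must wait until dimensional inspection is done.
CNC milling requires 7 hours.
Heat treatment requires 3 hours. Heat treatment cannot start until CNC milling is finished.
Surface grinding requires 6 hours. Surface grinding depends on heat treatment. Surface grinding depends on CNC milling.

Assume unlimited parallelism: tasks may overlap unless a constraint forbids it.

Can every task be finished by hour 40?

Yes

Nothing blocks CNC milling, so it runs from hour 0 to hour 7.
Heat treatment waits on CNC milling (finishes hour 7), so it starts at hour 7 and finishes at 7 + 3 = hour 10.
For surface grinding: heat treatment (finishes hour 10); CNC milling (finishes hour 7). Taking the maximum gives a start of hour 10, and it finishes at 10 + 6 = hour 16.
Dimensional inspection cannot start until surface grinding (finishes hour 16); heat treatment (finishes hour 10). The controlling bound is hour 16, so dimensional inspection finishes at 16 + 6 = hour 22.
Coating waits on dimensional inspection (finishes hour 22), so it starts at hour 22 and finishes at 22 + 6 = hour 28.
For sub-assembly: coating (finishes hour 28); CNC milling (finishes hour 7, plus 2-hour gap → hour 9); heat treatment (finishes hour 10). Taking the maximum gives a start of hour 28, and it finishes at 28 + 5 = hour 33.
Every task is finished by hour 33, which is no later than the deadline of 40, so the schedule is feasible.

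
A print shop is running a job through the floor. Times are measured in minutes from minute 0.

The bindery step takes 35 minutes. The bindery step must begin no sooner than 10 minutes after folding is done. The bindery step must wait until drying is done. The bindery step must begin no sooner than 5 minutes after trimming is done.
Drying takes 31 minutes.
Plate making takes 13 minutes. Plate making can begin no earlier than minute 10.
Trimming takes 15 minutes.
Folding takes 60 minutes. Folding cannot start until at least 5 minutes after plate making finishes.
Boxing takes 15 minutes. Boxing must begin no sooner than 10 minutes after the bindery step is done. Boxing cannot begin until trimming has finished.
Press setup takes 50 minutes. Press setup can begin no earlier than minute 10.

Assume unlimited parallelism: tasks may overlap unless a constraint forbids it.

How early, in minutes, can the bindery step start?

98

Trimming has no prerequisites, so it starts at minute 0 and finishes at minute 15.
Drying has no prerequisites, so it starts at minute 0 and finishes at minute 31.
Plate making waits on its own release at minute 10, so it starts at minute 10 and finishes at 10 + 13 = minute 23.
Folding waits on plate making (finishes minute 23, plus 5-minute gap → minute 28), so it starts at minute 28 and finishes at 28 + 60 = minute 88.
The bindery step waits on folding (finishes minute 88, plus 10-minute gap → minute 98); drying (finishes minute 31); trimming (finishes minute 15, plus 5-minute gap → minute 20). The latest of these is minute 98, which is the earliest the bindery step can start.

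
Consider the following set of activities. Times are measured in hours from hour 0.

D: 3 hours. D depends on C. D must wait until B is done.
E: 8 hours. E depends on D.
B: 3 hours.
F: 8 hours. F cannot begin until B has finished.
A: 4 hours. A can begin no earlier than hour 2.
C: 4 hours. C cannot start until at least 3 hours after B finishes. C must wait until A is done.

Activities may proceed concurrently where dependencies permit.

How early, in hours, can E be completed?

B has no prerequisites, so it starts at hour 0 and finishes at hour 3.
After its own release at hour 2, A can start at hour 2 and finishes at hour 6.
For C: B (finishes hour 3, plus 3-hour gap → hour 6); A (finishes hour 6). Taking the maximum gives a start of hour 6, and it finishes at 6 + 4 = hour 10.
For D: C (finishes hour 10); B (finishes hour 3). Taking the maximum gives a start of hour 10, and it finishes at 10 + 3 = hour 13.
E cannot begin until D (finishes hour 13). It runs from hour 13 to 13 + 8 = hour 21.

21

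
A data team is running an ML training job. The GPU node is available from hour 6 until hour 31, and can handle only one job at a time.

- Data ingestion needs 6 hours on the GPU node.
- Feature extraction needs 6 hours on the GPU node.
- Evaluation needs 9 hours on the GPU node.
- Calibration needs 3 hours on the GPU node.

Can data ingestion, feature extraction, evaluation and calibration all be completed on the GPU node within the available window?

The GPU node window is 31 − 6 = 25 hours.
Running back to back, the jobs need 6 + 6 + 9 + 3 = 24 hours on the GPU node.
Since 24 ≤ 25, they fit within the window.

Yes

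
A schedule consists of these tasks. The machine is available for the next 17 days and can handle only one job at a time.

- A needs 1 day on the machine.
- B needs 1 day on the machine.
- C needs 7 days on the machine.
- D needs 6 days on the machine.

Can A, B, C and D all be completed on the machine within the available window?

Running back to back, the jobs need 1 + 1 + 7 + 6 = 15 days on the machine.
Since 15 ≤ 17, they fit within the window.

Yes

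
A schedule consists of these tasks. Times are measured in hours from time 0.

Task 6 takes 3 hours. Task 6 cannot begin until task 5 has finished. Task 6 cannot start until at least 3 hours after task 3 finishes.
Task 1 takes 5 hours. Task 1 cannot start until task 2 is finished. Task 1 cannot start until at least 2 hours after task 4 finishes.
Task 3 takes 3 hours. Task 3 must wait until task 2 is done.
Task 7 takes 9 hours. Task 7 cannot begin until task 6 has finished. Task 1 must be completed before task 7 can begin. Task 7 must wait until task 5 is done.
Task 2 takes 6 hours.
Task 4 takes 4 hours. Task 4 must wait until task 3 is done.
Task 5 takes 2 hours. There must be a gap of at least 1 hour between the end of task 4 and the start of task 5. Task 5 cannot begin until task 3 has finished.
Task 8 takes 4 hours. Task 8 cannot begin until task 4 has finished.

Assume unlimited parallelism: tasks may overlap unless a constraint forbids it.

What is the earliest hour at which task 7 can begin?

Task 2 can start immediately at hour 0; it finishes at hour 6.
After task 2 (finishes hour 6), task 3 can start at hour 6 and finishes at hour 9.
Task 4 cannot begin until task 3 (finishes hour 9). It runs from hour 9 to 9 + 4 = hour 13.
For task 5: task 4 (finishes hour 13, plus 1-hour gap → hour 14); task 3 (finishes hour 9). Taking the maximum gives a start of hour 14, and it finishes at 14 + 2 = hour 16.
For task 6: task 5 (finishes hour 16); task 3 (finishes hour 9, plus 3-hour gap → hour 12). Taking the maximum gives a start of hour 16, and it finishes at 16 + 3 = hour 19.
Task 1 has to wait for task 2 (finishes hour 6); task 4 (finishes hour 13, plus 2-hour gap → hour 15). The latest of these is hour 15, so task 1 runs hour 15 to 15 + 5 = hour 20.
Task 7 waits on task 6 (finishes hour 19); task 1 (finishes hour 20); task 5 (finishes hour 16). The latest of these is hour 20, which is the earliest task 7 can start.

20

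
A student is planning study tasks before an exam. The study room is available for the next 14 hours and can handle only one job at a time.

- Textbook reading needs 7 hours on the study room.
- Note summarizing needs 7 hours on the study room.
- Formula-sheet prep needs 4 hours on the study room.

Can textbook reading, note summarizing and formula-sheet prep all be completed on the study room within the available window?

No

Running back to back, the jobs need 7 + 7 + 4 = 18 hours on the study room.
Since 18 > 14, they cannot all fit.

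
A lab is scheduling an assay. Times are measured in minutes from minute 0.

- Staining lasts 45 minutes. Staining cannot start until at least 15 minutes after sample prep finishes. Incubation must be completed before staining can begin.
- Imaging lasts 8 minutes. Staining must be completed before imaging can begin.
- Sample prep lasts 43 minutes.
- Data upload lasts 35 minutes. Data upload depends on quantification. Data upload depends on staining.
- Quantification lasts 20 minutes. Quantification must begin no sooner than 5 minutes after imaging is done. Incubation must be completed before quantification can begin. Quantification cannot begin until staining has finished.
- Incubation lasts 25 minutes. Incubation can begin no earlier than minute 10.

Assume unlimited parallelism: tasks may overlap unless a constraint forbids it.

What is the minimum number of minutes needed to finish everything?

171

After its own release at minute 10, incubation can start at minute 10 and finishes at minute 35.
Nothing blocks sample prep, so it runs from minute 0 to minute 43.
Staining has to wait for sample prep (finishes minute 43, plus 15-minute gap → minute 58); incubation (finishes minute 35). The latest of these is minute 58, so staining runs minute 58 to 58 + 45 = minute 103.
Imaging waits on staining (finishes minute 103), so it starts at minute 103 and finishes at 103 + 8 = minute 111.
For quantification: imaging (finishes minute 111, plus 5-minute gap → minute 116); incubation (finishes minute 35); staining (finishes minute 103). Taking the maximum gives a start of minute 116, and it finishes at 116 + 20 = minute 136.
Data upload needs all of quantification (finishes minute 136); staining (finishes minute 103). That puts its earliest start at minute 136; it finishes at 136 + 35 = minute 171.
All tasks are finished once the last one completes. Finish times: Sample prep at 43, Incubation at 35, Staining at 103, Imaging at 111, Quantification at 136, Data upload at 171. The latest is minute 171.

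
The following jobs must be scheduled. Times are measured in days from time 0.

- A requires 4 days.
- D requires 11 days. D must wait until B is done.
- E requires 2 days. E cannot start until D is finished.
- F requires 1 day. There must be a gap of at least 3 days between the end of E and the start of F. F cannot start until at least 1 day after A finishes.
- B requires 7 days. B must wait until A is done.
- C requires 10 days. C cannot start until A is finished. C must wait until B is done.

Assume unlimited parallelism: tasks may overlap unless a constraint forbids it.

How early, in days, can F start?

27

Nothing blocks A, so it runs from day 0 to day 4.
B waits on A (finishes day 4), so it starts at day 4 and finishes at 4 + 7 = day 11.
D cannot begin until B (finishes day 11). It runs from day 11 to 11 + 11 = day 22.
After D (finishes day 22), E can start at day 22 and finishes at day 24.
F waits on E (finishes day 24, plus 3-day gap → day 27); A (finishes day 4, plus 1-day gap → day 5). The latest of these is day 27, which is the earliest F can start.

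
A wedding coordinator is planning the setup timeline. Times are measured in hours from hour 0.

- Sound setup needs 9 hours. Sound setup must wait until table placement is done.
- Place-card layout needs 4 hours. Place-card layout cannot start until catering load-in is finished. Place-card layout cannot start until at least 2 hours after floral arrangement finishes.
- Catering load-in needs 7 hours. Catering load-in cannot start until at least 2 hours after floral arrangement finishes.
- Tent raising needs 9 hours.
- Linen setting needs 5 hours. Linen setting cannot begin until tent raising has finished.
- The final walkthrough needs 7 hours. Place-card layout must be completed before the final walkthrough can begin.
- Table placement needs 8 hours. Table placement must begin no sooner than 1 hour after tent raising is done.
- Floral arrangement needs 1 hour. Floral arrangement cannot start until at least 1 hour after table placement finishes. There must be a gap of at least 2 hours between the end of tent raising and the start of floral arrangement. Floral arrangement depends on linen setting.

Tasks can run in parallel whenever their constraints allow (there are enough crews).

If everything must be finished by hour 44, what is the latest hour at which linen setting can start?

The final walkthrough must finish by hour 44; it takes 7 hours, so it must start by 44 − 7 = hour 37.
Place-card layout has to be done before the final walkthrough (must start by hour 37). That means finishing by hour 37, i.e. starting by 37 − 4 = hour 33.
Since place-card layout (must start by hour 33) depends on it, catering load-in must finish by hour 33. Backing off its 7-hour duration gives a latest start of hour 26.
Floral arrangement must finish in time for catering load-in (must start by hour 26, minus 2-hour gap → hour 24); place-card layout (must start by hour 33, minus 2-hour gap → hour 31). The tightest is hour 24, so floral arrangement must start by 24 − 1 = hour 23.
Linen setting feeds into floral arrangement (must start by hour 23); so linen setting must finish by hour 23 and therefore start by hour 18.

18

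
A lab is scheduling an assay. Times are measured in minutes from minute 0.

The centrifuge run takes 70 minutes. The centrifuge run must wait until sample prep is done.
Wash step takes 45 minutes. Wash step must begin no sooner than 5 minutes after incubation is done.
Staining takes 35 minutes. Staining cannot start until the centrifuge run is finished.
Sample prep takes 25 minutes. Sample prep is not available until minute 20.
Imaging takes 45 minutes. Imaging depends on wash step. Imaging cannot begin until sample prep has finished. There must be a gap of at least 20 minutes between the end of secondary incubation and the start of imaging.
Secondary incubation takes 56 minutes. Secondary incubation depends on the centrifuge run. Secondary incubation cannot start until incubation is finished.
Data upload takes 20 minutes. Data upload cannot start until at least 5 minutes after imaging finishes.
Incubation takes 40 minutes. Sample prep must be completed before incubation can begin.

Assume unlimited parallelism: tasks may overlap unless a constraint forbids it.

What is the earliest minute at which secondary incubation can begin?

115

After its own release at minute 20, sample prep can start at minute 20 and finishes at minute 45.
The centrifuge run cannot begin until sample prep (finishes minute 45). It runs from minute 45 to 45 + 70 = minute 115.
Incubation waits on sample prep (finishes minute 45), so it starts at minute 45 and finishes at 45 + 40 = minute 85.
Secondary incubation waits on the centrifuge run (finishes minute 115); incubation (finishes minute 85). The latest of these is minute 115, which is the earliest secondary incubation can start.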